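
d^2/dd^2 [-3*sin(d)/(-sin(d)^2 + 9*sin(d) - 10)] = 3*(-sin(d)^5 - 9*sin(d)^4 + 62*sin(d)^3 - 90*sin(d)^2 - 160*sin(d) + 180)/(sin(d)^2 - 9*sin(d) + 10)^3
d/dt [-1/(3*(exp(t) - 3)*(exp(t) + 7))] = 2*(exp(t) + 2)*exp(t)/(3*(exp(t) - 3)^2*(exp(t) + 7)^2)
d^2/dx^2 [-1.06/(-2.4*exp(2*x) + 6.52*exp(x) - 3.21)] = ((6.9112 - 10.176*exp(x))*(2.4*exp(2*x) - 6.52*exp(x) + 3.21) + 1.06*(4.8*exp(x) - 6.52)*(9.6*exp(x) - 13.04)*exp(x))*exp(x)/(2.4*exp(2*x) - 6.52*exp(x) + 3.21)^3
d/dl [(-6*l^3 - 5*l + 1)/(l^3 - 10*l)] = (130*l^3 - 3*l^2 + 10)/(l^2*(l^4 - 20*l^2 + 100))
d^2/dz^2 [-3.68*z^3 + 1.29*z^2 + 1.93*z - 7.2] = 2.58 - 22.08*z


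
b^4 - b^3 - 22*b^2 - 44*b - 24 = (b - 6)*(b + 1)*(b + 2)^2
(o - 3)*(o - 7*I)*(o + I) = o^3 - 3*o^2 - 6*I*o^2 + 7*o + 18*I*o - 21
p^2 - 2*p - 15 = (p - 5)*(p + 3)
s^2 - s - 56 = (s - 8)*(s + 7)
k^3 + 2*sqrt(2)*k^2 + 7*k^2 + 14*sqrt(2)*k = k*(k + 7)*(k + 2*sqrt(2))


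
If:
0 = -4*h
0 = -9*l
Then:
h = 0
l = 0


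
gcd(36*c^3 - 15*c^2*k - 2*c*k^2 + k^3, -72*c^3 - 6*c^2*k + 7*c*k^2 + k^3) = 12*c^2 - c*k - k^2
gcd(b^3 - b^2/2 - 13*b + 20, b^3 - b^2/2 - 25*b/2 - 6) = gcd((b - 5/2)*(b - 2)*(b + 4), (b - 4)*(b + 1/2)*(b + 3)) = 1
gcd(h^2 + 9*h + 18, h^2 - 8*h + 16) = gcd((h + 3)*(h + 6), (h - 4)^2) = 1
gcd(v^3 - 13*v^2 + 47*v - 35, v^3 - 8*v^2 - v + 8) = v - 1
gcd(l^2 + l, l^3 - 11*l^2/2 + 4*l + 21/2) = l + 1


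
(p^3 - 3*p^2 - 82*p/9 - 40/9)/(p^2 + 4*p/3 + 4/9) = (3*p^2 - 11*p - 20)/(3*p + 2)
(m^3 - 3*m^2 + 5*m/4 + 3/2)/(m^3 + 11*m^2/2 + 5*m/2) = (m^2 - 7*m/2 + 3)/(m*(m + 5))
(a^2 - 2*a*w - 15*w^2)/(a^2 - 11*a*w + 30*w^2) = (-a - 3*w)/(-a + 6*w)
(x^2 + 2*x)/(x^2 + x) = (x + 2)/(x + 1)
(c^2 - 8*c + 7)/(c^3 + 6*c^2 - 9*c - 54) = (c^2 - 8*c + 7)/(c^3 + 6*c^2 - 9*c - 54)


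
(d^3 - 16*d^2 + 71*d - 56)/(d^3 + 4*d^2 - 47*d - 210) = (d^2 - 9*d + 8)/(d^2 + 11*d + 30)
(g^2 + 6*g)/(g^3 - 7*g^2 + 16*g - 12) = g*(g + 6)/(g^3 - 7*g^2 + 16*g - 12)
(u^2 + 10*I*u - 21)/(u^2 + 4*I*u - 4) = (u^2 + 10*I*u - 21)/(u^2 + 4*I*u - 4)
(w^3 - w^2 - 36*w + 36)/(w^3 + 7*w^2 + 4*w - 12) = (w - 6)/(w + 2)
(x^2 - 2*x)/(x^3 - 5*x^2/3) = 3*(x - 2)/(x*(3*x - 5))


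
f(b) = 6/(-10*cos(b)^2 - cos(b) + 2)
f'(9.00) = 1.47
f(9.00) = -1.11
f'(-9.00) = -1.47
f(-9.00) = -1.11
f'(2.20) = 68.26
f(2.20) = -6.86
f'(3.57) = -1.49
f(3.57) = -1.12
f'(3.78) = -4.05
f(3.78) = -1.65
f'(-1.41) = 9.92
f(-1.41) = 3.79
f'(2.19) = 83.45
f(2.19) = -7.61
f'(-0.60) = 1.87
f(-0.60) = -1.06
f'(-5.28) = -29.16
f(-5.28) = -4.20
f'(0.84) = -6.58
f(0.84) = -1.92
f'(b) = 6*(-20*sin(b)*cos(b) - sin(b))/(-10*cos(b)^2 - cos(b) + 2)^2 = -6*(20*cos(b) + 1)*sin(b)/(10*cos(b)^2 + cos(b) - 2)^2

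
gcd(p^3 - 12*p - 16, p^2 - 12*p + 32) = p - 4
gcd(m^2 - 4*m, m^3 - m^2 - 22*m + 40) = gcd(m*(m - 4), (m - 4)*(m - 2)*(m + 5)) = m - 4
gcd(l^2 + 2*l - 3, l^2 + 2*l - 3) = l^2 + 2*l - 3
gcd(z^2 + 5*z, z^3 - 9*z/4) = z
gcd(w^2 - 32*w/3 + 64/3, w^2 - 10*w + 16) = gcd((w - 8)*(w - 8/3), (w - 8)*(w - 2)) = w - 8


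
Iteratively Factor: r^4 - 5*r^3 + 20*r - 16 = (r - 2)*(r^3 - 3*r^2 - 6*r + 8) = (r - 4)*(r - 2)*(r^2 + r - 2) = (r - 4)*(r - 2)*(r - 1)*(r + 2)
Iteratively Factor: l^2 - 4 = (l - 2)*(l + 2)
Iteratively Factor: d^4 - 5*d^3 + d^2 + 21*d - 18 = (d - 3)*(d^3 - 2*d^2 - 5*d + 6) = (d - 3)*(d + 2)*(d^2 - 4*d + 3) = (d - 3)*(d - 1)*(d + 2)*(d - 3)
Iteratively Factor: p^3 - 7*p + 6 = (p - 1)*(p^2 + p - 6) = (p - 1)*(p + 3)*(p - 2)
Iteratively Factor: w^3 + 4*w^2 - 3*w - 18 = (w - 2)*(w^2 + 6*w + 9) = (w - 2)*(w + 3)*(w + 3)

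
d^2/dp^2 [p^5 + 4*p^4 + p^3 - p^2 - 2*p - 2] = 20*p^3 + 48*p^2 + 6*p - 2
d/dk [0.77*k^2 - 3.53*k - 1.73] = 1.54*k - 3.53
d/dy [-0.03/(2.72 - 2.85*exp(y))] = -0.0855*exp(y)/(2.85*exp(y) - 2.72)^2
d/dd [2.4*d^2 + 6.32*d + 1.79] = 4.8*d + 6.32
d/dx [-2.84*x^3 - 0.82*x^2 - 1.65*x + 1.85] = -8.52*x^2 - 1.64*x - 1.65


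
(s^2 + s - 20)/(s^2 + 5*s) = (s - 4)/s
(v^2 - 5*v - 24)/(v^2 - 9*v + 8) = (v + 3)/(v - 1)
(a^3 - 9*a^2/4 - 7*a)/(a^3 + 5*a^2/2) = (4*a^2 - 9*a - 28)/(2*a*(2*a + 5))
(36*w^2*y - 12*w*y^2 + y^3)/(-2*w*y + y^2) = (-36*w^2 + 12*w*y - y^2)/(2*w - y)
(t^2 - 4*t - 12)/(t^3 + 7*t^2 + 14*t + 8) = (t - 6)/(t^2 + 5*t + 4)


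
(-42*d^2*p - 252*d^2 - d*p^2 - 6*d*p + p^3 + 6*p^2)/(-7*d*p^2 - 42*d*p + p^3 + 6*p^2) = (6*d + p)/p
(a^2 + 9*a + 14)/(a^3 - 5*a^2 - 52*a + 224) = (a + 2)/(a^2 - 12*a + 32)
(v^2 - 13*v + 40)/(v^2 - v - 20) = (v - 8)/(v + 4)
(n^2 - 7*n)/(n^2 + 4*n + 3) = n*(n - 7)/(n^2 + 4*n + 3)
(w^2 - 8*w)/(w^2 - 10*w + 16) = w/(w - 2)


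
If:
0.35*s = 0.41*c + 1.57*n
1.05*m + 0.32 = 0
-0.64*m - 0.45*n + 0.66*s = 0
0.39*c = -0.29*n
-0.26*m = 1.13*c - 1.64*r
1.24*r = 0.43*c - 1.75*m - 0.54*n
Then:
No Solution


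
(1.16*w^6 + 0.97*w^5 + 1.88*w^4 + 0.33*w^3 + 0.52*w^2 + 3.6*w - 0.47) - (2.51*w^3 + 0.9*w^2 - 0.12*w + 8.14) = 1.16*w^6 + 0.97*w^5 + 1.88*w^4 - 2.18*w^3 - 0.38*w^2 + 3.72*w - 8.61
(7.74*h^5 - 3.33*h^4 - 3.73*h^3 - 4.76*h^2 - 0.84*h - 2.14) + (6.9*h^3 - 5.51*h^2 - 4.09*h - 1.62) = 7.74*h^5 - 3.33*h^4 + 3.17*h^3 - 10.27*h^2 - 4.93*h - 3.76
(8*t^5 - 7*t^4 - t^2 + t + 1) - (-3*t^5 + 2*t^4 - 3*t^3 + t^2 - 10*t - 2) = 11*t^5 - 9*t^4 + 3*t^3 - 2*t^2 + 11*t + 3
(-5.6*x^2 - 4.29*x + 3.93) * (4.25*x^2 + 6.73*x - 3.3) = -23.8*x^4 - 55.9205*x^3 + 6.3108*x^2 + 40.6059*x - 12.969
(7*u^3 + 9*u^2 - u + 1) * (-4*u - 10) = -28*u^4 - 106*u^3 - 86*u^2 + 6*u - 10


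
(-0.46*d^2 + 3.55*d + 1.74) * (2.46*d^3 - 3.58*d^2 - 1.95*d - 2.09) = -1.1316*d^5 + 10.3798*d^4 - 7.5316*d^3 - 12.1903*d^2 - 10.8125*d - 3.6366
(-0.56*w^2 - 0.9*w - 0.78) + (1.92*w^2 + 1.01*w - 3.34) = 1.36*w^2 + 0.11*w - 4.12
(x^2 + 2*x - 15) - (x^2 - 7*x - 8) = 9*x - 7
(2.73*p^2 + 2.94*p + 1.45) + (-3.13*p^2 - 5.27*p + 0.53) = -0.4*p^2 - 2.33*p + 1.98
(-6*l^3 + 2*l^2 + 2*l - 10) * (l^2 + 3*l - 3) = -6*l^5 - 16*l^4 + 26*l^3 - 10*l^2 - 36*l + 30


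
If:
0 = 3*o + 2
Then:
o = -2/3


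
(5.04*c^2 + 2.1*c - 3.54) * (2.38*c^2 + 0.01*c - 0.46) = 11.9952*c^4 + 5.0484*c^3 - 10.7226*c^2 - 1.0014*c + 1.6284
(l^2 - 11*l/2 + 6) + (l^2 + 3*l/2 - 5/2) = 2*l^2 - 4*l + 7/2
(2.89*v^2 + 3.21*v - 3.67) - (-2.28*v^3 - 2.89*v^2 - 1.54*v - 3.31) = 2.28*v^3 + 5.78*v^2 + 4.75*v - 0.36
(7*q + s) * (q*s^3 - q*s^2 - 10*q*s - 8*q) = 7*q^2*s^3 - 7*q^2*s^2 - 70*q^2*s - 56*q^2 + q*s^4 - q*s^3 - 10*q*s^2 - 8*q*s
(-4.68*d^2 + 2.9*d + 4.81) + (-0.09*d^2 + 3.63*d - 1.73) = -4.77*d^2 + 6.53*d + 3.08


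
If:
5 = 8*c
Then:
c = 5/8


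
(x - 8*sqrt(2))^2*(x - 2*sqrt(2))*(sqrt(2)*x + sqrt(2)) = sqrt(2)*x^4 - 36*x^3 + sqrt(2)*x^3 - 36*x^2 + 192*sqrt(2)*x^2 - 512*x + 192*sqrt(2)*x - 512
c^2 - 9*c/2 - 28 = (c - 8)*(c + 7/2)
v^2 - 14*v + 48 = (v - 8)*(v - 6)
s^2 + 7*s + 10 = (s + 2)*(s + 5)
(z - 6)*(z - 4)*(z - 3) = z^3 - 13*z^2 + 54*z - 72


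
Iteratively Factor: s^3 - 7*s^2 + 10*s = (s)*(s^2 - 7*s + 10) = s*(s - 2)*(s - 5)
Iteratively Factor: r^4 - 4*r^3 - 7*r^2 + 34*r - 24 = (r - 2)*(r^3 - 2*r^2 - 11*r + 12) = (r - 2)*(r + 3)*(r^2 - 5*r + 4) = (r - 2)*(r - 1)*(r + 3)*(r - 4)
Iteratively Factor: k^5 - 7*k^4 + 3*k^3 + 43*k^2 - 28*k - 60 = (k + 1)*(k^4 - 8*k^3 + 11*k^2 + 32*k - 60) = (k + 1)*(k + 2)*(k^3 - 10*k^2 + 31*k - 30) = (k - 3)*(k + 1)*(k + 2)*(k^2 - 7*k + 10) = (k - 5)*(k - 3)*(k + 1)*(k + 2)*(k - 2)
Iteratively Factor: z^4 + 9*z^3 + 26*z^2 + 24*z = (z + 4)*(z^3 + 5*z^2 + 6*z) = (z + 2)*(z + 4)*(z^2 + 3*z) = (z + 2)*(z + 3)*(z + 4)*(z)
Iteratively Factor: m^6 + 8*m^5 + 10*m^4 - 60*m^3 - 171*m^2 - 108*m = (m + 3)*(m^5 + 5*m^4 - 5*m^3 - 45*m^2 - 36*m) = (m + 1)*(m + 3)*(m^4 + 4*m^3 - 9*m^2 - 36*m) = (m + 1)*(m + 3)^2*(m^3 + m^2 - 12*m) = m*(m + 1)*(m + 3)^2*(m^2 + m - 12) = m*(m - 3)*(m + 1)*(m + 3)^2*(m + 4)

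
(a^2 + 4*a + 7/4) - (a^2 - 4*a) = 8*a + 7/4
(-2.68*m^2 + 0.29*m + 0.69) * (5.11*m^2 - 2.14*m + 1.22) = -13.6948*m^4 + 7.2171*m^3 - 0.3643*m^2 - 1.1228*m + 0.8418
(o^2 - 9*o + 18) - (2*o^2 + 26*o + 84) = -o^2 - 35*o - 66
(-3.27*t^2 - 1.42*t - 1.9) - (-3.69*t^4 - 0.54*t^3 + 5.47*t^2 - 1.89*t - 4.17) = 3.69*t^4 + 0.54*t^3 - 8.74*t^2 + 0.47*t + 2.27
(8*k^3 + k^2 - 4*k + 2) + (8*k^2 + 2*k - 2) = 8*k^3 + 9*k^2 - 2*k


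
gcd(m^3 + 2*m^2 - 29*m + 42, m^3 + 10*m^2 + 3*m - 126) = m^2 + 4*m - 21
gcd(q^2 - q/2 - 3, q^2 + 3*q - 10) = q - 2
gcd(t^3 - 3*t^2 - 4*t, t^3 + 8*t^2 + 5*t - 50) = 1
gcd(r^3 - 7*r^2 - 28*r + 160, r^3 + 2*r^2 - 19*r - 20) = r^2 + r - 20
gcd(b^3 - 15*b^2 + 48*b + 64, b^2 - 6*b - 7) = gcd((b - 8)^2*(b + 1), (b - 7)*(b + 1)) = b + 1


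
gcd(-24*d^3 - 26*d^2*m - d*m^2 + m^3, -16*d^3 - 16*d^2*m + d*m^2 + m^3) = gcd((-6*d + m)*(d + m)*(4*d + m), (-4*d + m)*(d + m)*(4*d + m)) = 4*d^2 + 5*d*m + m^2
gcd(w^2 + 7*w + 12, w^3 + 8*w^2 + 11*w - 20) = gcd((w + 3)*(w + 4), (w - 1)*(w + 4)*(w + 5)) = w + 4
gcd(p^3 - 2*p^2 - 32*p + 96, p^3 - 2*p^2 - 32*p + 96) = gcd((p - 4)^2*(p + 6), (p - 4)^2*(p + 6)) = p^3 - 2*p^2 - 32*p + 96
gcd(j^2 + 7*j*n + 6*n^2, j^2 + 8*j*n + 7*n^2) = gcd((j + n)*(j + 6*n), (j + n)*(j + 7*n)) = j + n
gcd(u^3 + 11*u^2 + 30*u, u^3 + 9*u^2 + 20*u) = u^2 + 5*u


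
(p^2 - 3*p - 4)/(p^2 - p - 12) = (p + 1)/(p + 3)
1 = 1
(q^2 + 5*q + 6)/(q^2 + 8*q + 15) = (q + 2)/(q + 5)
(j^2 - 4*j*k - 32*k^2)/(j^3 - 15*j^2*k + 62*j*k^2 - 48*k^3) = (j + 4*k)/(j^2 - 7*j*k + 6*k^2)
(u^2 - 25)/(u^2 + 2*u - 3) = (u^2 - 25)/(u^2 + 2*u - 3)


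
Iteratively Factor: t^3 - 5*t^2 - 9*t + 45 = (t + 3)*(t^2 - 8*t + 15) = (t - 3)*(t + 3)*(t - 5)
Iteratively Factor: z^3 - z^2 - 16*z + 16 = (z - 1)*(z^2 - 16) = (z - 4)*(z - 1)*(z + 4)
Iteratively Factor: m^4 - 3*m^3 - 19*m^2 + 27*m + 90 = (m - 3)*(m^3 - 19*m - 30) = (m - 3)*(m + 2)*(m^2 - 2*m - 15) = (m - 3)*(m + 2)*(m + 3)*(m - 5)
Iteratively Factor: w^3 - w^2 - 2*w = (w + 1)*(w^2 - 2*w) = (w - 2)*(w + 1)*(w)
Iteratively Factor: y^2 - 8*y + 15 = (y - 5)*(y - 3)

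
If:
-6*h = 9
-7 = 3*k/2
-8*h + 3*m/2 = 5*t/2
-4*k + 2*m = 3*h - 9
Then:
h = -3/2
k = -14/3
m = -193/12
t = -97/20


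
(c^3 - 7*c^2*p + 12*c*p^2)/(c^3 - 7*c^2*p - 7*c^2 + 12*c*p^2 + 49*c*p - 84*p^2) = c/(c - 7)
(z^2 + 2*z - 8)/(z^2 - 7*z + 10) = (z + 4)/(z - 5)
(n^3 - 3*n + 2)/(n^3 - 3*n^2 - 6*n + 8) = (n - 1)/(n - 4)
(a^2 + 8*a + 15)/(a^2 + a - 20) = (a + 3)/(a - 4)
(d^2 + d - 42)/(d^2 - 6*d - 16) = (-d^2 - d + 42)/(-d^2 + 6*d + 16)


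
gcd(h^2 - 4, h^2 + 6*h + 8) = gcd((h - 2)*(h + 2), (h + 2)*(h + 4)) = h + 2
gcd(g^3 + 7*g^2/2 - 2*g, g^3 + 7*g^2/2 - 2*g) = g^3 + 7*g^2/2 - 2*g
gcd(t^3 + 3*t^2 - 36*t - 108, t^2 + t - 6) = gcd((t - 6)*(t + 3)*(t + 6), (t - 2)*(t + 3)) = t + 3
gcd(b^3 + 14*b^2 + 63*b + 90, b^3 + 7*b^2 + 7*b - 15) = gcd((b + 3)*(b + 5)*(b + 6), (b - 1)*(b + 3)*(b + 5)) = b^2 + 8*b + 15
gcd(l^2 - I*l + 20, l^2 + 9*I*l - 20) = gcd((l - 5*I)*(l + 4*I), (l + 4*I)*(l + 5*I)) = l + 4*I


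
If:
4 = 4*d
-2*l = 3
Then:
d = 1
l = -3/2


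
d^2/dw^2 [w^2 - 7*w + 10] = 2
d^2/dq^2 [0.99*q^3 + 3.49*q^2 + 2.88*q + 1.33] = 5.94*q + 6.98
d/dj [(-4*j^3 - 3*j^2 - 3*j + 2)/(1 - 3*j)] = 3*(8*j^3 - j^2 - 2*j + 1)/(9*j^2 - 6*j + 1)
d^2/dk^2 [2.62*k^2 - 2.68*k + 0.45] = 5.24000000000000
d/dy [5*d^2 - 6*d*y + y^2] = -6*d + 2*y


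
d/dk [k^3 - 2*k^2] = k*(3*k - 4)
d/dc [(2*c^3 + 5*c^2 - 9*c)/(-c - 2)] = (-4*c^3 - 17*c^2 - 20*c + 18)/(c^2 + 4*c + 4)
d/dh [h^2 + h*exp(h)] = h*exp(h) + 2*h + exp(h)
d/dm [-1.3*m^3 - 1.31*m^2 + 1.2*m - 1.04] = -3.9*m^2 - 2.62*m + 1.2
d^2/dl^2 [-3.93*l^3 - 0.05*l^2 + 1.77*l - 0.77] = -23.58*l - 0.1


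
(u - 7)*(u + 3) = u^2 - 4*u - 21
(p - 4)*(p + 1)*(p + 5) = p^3 + 2*p^2 - 19*p - 20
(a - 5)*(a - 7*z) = a^2 - 7*a*z - 5*a + 35*z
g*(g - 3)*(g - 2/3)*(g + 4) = g^4 + g^3/3 - 38*g^2/3 + 8*g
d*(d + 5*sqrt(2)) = d^2 + 5*sqrt(2)*d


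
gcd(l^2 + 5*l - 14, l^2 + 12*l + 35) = l + 7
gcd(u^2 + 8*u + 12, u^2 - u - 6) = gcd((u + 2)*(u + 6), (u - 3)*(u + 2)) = u + 2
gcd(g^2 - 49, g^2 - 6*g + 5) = 1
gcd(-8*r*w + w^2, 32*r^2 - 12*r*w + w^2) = 8*r - w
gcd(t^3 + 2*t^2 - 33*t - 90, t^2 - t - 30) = t^2 - t - 30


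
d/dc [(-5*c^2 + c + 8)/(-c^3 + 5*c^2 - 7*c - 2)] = (-5*c^4 + 2*c^3 + 54*c^2 - 60*c + 54)/(c^6 - 10*c^5 + 39*c^4 - 66*c^3 + 29*c^2 + 28*c + 4)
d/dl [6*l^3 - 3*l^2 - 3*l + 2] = 18*l^2 - 6*l - 3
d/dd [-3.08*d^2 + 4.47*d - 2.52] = 4.47 - 6.16*d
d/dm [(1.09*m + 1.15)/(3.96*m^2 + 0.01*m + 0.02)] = (-4.3164*m^2 - 9.108*m + 0.0103)/(15.6816*m^4 + 0.0792*m^3 + 0.1585*m^2 + 0.0004*m + 0.0004)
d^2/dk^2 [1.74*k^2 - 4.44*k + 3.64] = 3.48000000000000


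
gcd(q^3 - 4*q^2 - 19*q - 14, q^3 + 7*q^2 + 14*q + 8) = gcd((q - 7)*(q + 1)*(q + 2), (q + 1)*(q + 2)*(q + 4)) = q^2 + 3*q + 2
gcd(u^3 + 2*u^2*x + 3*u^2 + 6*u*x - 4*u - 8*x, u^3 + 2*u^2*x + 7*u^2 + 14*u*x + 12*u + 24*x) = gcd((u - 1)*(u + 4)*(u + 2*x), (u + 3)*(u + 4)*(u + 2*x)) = u^2 + 2*u*x + 4*u + 8*x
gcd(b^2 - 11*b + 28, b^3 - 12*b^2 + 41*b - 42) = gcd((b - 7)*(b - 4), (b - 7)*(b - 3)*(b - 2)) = b - 7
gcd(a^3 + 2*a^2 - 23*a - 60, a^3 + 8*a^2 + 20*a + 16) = a + 4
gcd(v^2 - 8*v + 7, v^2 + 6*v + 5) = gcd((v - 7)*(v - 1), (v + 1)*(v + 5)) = 1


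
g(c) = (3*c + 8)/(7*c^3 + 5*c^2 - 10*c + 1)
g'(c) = (3*c + 8)*(-21*c^2 - 10*c + 10)/(7*c^3 + 5*c^2 - 10*c + 1)^2 + 3/(7*c^3 + 5*c^2 - 10*c + 1) = (-42*c^3 - 183*c^2 - 80*c + 83)/(49*c^6 + 70*c^5 - 115*c^4 - 86*c^3 + 110*c^2 - 20*c + 1)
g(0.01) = 8.92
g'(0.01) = 101.34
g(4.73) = 0.03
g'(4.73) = -0.01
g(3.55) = 0.05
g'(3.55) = -0.04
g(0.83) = 71.36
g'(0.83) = -6176.47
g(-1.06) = 0.54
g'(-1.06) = 0.15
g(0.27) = -7.36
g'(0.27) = 32.93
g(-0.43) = 1.18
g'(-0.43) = 2.71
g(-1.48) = 0.88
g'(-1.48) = -3.84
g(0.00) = 8.00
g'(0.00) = 83.00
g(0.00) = 8.00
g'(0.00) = 83.00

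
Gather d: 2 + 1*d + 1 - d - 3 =0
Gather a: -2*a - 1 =-2*a - 1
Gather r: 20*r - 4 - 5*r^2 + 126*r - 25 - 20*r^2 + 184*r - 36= -25*r^2 + 330*r - 65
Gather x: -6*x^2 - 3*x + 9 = -6*x^2 - 3*x + 9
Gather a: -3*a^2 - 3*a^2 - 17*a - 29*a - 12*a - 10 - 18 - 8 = -6*a^2 - 58*a - 36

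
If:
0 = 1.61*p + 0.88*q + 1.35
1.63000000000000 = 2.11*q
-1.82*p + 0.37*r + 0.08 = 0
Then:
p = -1.26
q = 0.77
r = -6.42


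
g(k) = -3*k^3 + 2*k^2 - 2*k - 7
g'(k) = -9*k^2 + 4*k - 2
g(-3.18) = 116.06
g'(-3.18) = -105.73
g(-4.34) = 284.59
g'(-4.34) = -188.88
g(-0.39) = -5.74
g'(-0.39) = -4.93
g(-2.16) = 36.88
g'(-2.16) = -52.63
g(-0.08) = -6.83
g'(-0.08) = -2.38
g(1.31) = -12.93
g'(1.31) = -12.20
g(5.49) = -454.11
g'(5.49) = -251.30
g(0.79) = -8.81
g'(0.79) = -4.46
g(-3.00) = 98.00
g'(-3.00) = -95.00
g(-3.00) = 98.00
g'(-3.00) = -95.00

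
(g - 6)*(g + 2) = g^2 - 4*g - 12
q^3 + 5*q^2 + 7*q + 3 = (q + 1)^2*(q + 3)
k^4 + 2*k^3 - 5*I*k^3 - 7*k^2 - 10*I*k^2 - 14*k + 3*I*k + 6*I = (k + 2)*(k - 3*I)*(k - I)^2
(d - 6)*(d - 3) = d^2 - 9*d + 18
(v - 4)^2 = v^2 - 8*v + 16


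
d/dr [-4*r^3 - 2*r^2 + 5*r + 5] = -12*r^2 - 4*r + 5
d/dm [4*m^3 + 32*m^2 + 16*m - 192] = 12*m^2 + 64*m + 16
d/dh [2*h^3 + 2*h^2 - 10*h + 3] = 6*h^2 + 4*h - 10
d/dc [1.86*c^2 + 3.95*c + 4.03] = 3.72*c + 3.95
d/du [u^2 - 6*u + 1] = 2*u - 6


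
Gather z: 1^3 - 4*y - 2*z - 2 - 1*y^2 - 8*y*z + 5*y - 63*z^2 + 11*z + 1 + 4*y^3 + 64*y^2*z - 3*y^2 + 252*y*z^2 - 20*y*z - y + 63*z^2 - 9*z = 4*y^3 - 4*y^2 + 252*y*z^2 + z*(64*y^2 - 28*y)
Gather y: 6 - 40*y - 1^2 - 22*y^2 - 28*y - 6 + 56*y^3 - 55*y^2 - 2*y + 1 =56*y^3 - 77*y^2 - 70*y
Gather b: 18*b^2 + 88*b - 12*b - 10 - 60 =18*b^2 + 76*b - 70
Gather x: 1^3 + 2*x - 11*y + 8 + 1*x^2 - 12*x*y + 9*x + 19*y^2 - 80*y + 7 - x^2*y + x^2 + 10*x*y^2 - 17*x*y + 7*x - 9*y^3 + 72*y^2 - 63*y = x^2*(2 - y) + x*(10*y^2 - 29*y + 18) - 9*y^3 + 91*y^2 - 154*y + 16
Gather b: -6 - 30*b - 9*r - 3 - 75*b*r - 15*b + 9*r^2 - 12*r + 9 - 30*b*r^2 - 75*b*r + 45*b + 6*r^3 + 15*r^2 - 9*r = b*(-30*r^2 - 150*r) + 6*r^3 + 24*r^2 - 30*r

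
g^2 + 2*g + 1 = (g + 1)^2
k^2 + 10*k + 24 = (k + 4)*(k + 6)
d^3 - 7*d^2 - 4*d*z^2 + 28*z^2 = (d - 7)*(d - 2*z)*(d + 2*z)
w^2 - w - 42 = (w - 7)*(w + 6)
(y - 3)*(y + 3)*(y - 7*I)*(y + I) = y^4 - 6*I*y^3 - 2*y^2 + 54*I*y - 63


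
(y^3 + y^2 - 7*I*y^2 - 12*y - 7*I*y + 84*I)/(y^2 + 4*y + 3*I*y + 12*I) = (y^2 - y*(3 + 7*I) + 21*I)/(y + 3*I)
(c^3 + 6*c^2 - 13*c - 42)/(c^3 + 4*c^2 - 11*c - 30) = (c + 7)/(c + 5)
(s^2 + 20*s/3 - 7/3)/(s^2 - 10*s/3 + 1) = (s + 7)/(s - 3)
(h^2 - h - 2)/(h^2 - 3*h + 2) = (h + 1)/(h - 1)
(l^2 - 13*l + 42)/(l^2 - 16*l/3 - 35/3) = 3*(l - 6)/(3*l + 5)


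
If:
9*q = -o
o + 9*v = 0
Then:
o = -9*v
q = v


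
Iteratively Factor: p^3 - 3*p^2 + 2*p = (p - 2)*(p^2 - p) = p*(p - 2)*(p - 1)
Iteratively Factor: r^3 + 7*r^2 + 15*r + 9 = (r + 3)*(r^2 + 4*r + 3) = (r + 3)^2*(r + 1)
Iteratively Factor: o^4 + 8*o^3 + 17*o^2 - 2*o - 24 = (o - 1)*(o^3 + 9*o^2 + 26*o + 24) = (o - 1)*(o + 4)*(o^2 + 5*o + 6) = (o - 1)*(o + 3)*(o + 4)*(o + 2)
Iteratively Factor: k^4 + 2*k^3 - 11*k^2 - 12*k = (k + 1)*(k^3 + k^2 - 12*k) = (k - 3)*(k + 1)*(k^2 + 4*k) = k*(k - 3)*(k + 1)*(k + 4)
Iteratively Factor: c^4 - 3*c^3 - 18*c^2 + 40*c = (c - 2)*(c^3 - c^2 - 20*c) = (c - 5)*(c - 2)*(c^2 + 4*c) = c*(c - 5)*(c - 2)*(c + 4)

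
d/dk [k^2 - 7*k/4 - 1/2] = 2*k - 7/4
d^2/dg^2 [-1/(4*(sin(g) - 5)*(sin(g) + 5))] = (2*sin(g)^4 + 47*sin(g)^2 - 25)/(2*(sin(g) - 5)^3*(sin(g) + 5)^3)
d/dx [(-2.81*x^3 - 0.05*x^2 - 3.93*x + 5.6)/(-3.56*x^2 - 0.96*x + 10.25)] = (10.0036*x^4 + 5.3952*x^3 - 100.3503*x^2 + 38.847*x - 34.9065)/(12.6736*x^4 + 6.8352*x^3 - 72.0584*x^2 - 19.68*x + 105.0625)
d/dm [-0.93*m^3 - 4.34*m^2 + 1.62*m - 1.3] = -2.79*m^2 - 8.68*m + 1.62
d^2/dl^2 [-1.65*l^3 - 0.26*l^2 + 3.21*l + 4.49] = -9.9*l - 0.52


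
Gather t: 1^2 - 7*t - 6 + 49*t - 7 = 42*t - 12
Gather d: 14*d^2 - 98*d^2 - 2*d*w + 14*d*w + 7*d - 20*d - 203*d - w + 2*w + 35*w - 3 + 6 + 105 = -84*d^2 + d*(12*w - 216) + 36*w + 108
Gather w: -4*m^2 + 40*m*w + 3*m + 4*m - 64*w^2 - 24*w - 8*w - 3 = -4*m^2 + 7*m - 64*w^2 + w*(40*m - 32) - 3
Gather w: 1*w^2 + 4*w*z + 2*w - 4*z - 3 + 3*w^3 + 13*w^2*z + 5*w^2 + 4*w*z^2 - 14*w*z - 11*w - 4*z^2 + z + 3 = 3*w^3 + w^2*(13*z + 6) + w*(4*z^2 - 10*z - 9) - 4*z^2 - 3*z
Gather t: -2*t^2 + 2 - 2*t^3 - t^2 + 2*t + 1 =-2*t^3 - 3*t^2 + 2*t + 3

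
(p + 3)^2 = p^2 + 6*p + 9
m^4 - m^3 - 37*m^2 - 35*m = m*(m - 7)*(m + 1)*(m + 5)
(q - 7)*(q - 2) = q^2 - 9*q + 14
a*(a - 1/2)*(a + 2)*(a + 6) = a^4 + 15*a^3/2 + 8*a^2 - 6*a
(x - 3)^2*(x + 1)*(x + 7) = x^4 + 2*x^3 - 32*x^2 + 30*x + 63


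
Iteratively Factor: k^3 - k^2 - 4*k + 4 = (k - 1)*(k^2 - 4) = (k - 1)*(k + 2)*(k - 2)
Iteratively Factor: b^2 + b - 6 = (b + 3)*(b - 2)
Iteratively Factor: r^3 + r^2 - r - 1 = (r - 1)*(r^2 + 2*r + 1) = (r - 1)*(r + 1)*(r + 1)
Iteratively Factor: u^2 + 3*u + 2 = (u + 1)*(u + 2)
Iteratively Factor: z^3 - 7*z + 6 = (z - 2)*(z^2 + 2*z - 3) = (z - 2)*(z + 3)*(z - 1)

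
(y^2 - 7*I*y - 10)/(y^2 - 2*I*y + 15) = (y - 2*I)/(y + 3*I)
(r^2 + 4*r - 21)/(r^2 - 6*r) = (r^2 + 4*r - 21)/(r*(r - 6))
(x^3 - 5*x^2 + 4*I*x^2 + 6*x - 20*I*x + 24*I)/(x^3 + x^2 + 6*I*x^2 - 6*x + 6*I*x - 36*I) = (x^2 + x*(-3 + 4*I) - 12*I)/(x^2 + x*(3 + 6*I) + 18*I)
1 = 1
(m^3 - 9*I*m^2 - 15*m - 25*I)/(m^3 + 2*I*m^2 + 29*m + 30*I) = (m - 5*I)/(m + 6*I)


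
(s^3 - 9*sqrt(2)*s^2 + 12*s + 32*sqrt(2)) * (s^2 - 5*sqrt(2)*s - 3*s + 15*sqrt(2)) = s^5 - 14*sqrt(2)*s^4 - 3*s^4 + 42*sqrt(2)*s^3 + 102*s^3 - 306*s^2 - 28*sqrt(2)*s^2 - 320*s + 84*sqrt(2)*s + 960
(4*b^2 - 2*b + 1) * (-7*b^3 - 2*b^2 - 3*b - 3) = -28*b^5 + 6*b^4 - 15*b^3 - 8*b^2 + 3*b - 3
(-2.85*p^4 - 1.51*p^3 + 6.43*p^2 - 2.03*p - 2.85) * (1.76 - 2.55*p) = 7.2675*p^5 - 1.1655*p^4 - 19.0541*p^3 + 16.4933*p^2 + 3.6947*p - 5.016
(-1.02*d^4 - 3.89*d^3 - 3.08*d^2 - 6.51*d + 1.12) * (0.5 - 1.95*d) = 1.989*d^5 + 7.0755*d^4 + 4.061*d^3 + 11.1545*d^2 - 5.439*d + 0.56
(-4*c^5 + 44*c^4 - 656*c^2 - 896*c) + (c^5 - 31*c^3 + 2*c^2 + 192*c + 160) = -3*c^5 + 44*c^4 - 31*c^3 - 654*c^2 - 704*c + 160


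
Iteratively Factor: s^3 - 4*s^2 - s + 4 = (s - 1)*(s^2 - 3*s - 4) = (s - 1)*(s + 1)*(s - 4)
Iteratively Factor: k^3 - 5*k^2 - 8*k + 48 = (k - 4)*(k^2 - k - 12) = (k - 4)^2*(k + 3)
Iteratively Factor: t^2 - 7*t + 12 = (t - 4)*(t - 3)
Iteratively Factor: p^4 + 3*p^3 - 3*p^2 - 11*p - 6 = (p + 1)*(p^3 + 2*p^2 - 5*p - 6) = (p + 1)*(p + 3)*(p^2 - p - 2) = (p + 1)^2*(p + 3)*(p - 2)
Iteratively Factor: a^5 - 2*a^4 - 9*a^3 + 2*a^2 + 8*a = (a - 1)*(a^4 - a^3 - 10*a^2 - 8*a) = (a - 1)*(a + 1)*(a^3 - 2*a^2 - 8*a) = (a - 1)*(a + 1)*(a + 2)*(a^2 - 4*a) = (a - 4)*(a - 1)*(a + 1)*(a + 2)*(a)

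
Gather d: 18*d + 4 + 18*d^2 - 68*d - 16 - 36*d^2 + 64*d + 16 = -18*d^2 + 14*d + 4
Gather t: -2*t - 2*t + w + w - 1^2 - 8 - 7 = -4*t + 2*w - 16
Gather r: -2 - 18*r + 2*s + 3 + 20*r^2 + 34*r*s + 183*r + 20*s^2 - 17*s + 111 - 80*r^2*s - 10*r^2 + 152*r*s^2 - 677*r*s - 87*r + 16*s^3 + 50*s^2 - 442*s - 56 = r^2*(10 - 80*s) + r*(152*s^2 - 643*s + 78) + 16*s^3 + 70*s^2 - 457*s + 56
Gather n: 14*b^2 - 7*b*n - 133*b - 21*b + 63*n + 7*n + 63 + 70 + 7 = 14*b^2 - 154*b + n*(70 - 7*b) + 140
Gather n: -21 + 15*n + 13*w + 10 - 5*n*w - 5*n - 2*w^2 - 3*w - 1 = n*(10 - 5*w) - 2*w^2 + 10*w - 12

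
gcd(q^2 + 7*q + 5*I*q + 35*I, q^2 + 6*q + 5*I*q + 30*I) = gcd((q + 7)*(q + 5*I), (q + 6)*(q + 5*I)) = q + 5*I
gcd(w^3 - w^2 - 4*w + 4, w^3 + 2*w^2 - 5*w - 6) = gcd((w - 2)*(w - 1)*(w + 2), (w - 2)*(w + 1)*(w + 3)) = w - 2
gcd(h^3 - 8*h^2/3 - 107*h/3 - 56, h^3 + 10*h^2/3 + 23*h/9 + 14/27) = h + 7/3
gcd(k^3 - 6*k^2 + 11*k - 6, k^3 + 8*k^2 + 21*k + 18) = 1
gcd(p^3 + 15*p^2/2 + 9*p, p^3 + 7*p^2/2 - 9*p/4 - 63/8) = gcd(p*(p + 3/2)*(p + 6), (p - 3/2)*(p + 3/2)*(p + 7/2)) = p + 3/2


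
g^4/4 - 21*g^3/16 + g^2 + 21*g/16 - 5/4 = (g/4 + 1/4)*(g - 4)*(g - 5/4)*(g - 1)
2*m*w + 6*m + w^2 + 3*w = (2*m + w)*(w + 3)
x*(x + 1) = x^2 + x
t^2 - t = t*(t - 1)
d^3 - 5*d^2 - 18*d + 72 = (d - 6)*(d - 3)*(d + 4)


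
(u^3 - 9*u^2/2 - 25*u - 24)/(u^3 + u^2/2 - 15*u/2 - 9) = (u - 8)/(u - 3)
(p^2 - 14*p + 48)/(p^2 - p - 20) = (-p^2 + 14*p - 48)/(-p^2 + p + 20)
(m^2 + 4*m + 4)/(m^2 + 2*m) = (m + 2)/m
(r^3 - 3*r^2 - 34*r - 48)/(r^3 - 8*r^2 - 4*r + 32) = (r + 3)/(r - 2)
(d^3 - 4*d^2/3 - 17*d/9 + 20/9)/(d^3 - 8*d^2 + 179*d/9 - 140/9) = (3*d^2 + d - 4)/(3*d^2 - 19*d + 28)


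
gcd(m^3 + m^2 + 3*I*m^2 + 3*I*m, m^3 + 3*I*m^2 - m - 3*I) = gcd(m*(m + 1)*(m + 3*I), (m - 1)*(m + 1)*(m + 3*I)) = m^2 + m*(1 + 3*I) + 3*I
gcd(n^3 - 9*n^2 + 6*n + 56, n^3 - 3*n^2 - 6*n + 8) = n^2 - 2*n - 8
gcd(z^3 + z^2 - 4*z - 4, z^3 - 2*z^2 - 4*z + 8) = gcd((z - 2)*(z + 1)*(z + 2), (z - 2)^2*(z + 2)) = z^2 - 4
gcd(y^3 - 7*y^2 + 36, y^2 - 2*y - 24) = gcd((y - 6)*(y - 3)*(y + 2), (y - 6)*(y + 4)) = y - 6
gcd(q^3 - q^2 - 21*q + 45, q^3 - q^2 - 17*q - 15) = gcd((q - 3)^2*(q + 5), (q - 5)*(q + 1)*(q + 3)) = 1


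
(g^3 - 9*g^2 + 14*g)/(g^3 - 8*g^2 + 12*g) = (g - 7)/(g - 6)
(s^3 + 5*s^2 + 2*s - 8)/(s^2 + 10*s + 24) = (s^2 + s - 2)/(s + 6)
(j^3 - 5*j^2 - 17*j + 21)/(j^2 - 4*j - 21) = j - 1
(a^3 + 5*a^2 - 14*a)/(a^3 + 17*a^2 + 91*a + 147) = a*(a - 2)/(a^2 + 10*a + 21)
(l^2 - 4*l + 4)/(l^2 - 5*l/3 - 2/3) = 3*(l - 2)/(3*l + 1)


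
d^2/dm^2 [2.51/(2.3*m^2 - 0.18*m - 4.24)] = (26.5558*m^2 - 2.07828*m - 2.51*(4.6*m - 0.18)*(9.2*m - 0.36) - 48.95504)/(-2.3*m^2 + 0.18*m + 4.24)^3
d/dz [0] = 0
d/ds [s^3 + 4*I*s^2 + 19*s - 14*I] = 3*s^2 + 8*I*s + 19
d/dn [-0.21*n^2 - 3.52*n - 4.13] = -0.42*n - 3.52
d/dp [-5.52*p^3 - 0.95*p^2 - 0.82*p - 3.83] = -16.56*p^2 - 1.9*p - 0.82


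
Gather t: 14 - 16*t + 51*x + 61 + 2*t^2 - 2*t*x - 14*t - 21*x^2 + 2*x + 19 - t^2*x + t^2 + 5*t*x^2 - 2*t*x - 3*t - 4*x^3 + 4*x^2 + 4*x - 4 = t^2*(3 - x) + t*(5*x^2 - 4*x - 33) - 4*x^3 - 17*x^2 + 57*x + 90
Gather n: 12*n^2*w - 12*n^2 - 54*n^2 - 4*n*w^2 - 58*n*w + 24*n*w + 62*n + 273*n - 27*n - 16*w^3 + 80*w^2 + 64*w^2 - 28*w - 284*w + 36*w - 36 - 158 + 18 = n^2*(12*w - 66) + n*(-4*w^2 - 34*w + 308) - 16*w^3 + 144*w^2 - 276*w - 176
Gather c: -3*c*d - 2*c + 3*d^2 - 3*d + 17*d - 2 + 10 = c*(-3*d - 2) + 3*d^2 + 14*d + 8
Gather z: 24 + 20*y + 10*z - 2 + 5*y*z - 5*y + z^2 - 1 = 15*y + z^2 + z*(5*y + 10) + 21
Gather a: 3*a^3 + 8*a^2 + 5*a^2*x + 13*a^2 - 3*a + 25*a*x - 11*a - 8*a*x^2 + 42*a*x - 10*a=3*a^3 + a^2*(5*x + 21) + a*(-8*x^2 + 67*x - 24)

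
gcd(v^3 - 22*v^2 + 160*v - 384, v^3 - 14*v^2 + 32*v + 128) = v^2 - 16*v + 64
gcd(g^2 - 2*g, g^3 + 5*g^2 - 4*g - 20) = g - 2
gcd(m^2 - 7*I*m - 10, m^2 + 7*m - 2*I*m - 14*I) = m - 2*I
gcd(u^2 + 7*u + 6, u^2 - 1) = u + 1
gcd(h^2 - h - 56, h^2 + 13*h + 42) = h + 7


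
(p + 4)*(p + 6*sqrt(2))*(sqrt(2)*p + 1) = sqrt(2)*p^3 + 4*sqrt(2)*p^2 + 13*p^2 + 6*sqrt(2)*p + 52*p + 24*sqrt(2)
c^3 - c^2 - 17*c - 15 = (c - 5)*(c + 1)*(c + 3)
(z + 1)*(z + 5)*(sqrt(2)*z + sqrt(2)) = sqrt(2)*z^3 + 7*sqrt(2)*z^2 + 11*sqrt(2)*z + 5*sqrt(2)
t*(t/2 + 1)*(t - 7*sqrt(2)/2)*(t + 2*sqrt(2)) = t^4/2 - 3*sqrt(2)*t^3/4 + t^3 - 7*t^2 - 3*sqrt(2)*t^2/2 - 14*t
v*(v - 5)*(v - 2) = v^3 - 7*v^2 + 10*v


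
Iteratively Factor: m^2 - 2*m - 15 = (m - 5)*(m + 3)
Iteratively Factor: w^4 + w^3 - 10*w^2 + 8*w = (w + 4)*(w^3 - 3*w^2 + 2*w) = (w - 1)*(w + 4)*(w^2 - 2*w) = w*(w - 1)*(w + 4)*(w - 2)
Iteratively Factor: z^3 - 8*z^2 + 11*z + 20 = (z - 4)*(z^2 - 4*z - 5) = (z - 4)*(z + 1)*(z - 5)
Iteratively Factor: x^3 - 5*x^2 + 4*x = (x)*(x^2 - 5*x + 4) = x*(x - 1)*(x - 4)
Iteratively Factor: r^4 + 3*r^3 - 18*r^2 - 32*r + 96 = (r - 2)*(r^3 + 5*r^2 - 8*r - 48) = (r - 3)*(r - 2)*(r^2 + 8*r + 16) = (r - 3)*(r - 2)*(r + 4)*(r + 4)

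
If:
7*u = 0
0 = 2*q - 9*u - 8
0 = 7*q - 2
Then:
No Solution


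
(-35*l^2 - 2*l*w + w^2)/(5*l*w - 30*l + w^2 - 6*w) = (-7*l + w)/(w - 6)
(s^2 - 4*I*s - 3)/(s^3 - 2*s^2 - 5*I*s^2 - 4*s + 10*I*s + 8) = (s - 3*I)/(s^2 + s*(-2 - 4*I) + 8*I)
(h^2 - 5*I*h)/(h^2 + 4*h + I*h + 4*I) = h*(h - 5*I)/(h^2 + h*(4 + I) + 4*I)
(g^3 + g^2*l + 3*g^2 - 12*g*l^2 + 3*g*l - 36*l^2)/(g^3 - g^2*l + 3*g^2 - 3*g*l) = (g^2 + g*l - 12*l^2)/(g*(g - l))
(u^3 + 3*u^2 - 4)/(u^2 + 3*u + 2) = (u^2 + u - 2)/(u + 1)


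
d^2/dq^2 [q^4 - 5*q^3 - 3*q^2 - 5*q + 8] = 12*q^2 - 30*q - 6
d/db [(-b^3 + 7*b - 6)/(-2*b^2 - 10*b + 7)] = (2*b^4 + 20*b^3 - 7*b^2 - 24*b - 11)/(4*b^4 + 40*b^3 + 72*b^2 - 140*b + 49)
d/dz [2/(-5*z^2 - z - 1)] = 2*(10*z + 1)/(5*z^2 + z + 1)^2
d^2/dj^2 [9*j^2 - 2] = 18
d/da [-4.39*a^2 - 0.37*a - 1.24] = -8.78*a - 0.37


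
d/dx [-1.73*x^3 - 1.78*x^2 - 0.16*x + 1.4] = -5.19*x^2 - 3.56*x - 0.16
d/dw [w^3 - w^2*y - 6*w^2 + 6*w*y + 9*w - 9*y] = 3*w^2 - 2*w*y - 12*w + 6*y + 9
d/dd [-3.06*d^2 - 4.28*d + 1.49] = -6.12*d - 4.28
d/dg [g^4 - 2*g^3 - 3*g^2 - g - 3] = 4*g^3 - 6*g^2 - 6*g - 1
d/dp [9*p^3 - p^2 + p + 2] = 27*p^2 - 2*p + 1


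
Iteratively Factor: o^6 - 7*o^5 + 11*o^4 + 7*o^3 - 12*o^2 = (o - 1)*(o^5 - 6*o^4 + 5*o^3 + 12*o^2) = o*(o - 1)*(o^4 - 6*o^3 + 5*o^2 + 12*o) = o^2*(o - 1)*(o^3 - 6*o^2 + 5*o + 12) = o^2*(o - 1)*(o + 1)*(o^2 - 7*o + 12) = o^2*(o - 3)*(o - 1)*(o + 1)*(o - 4)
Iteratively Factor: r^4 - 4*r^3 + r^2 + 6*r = (r - 3)*(r^3 - r^2 - 2*r) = (r - 3)*(r + 1)*(r^2 - 2*r) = (r - 3)*(r - 2)*(r + 1)*(r)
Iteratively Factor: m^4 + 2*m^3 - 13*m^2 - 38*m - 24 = (m + 3)*(m^3 - m^2 - 10*m - 8) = (m - 4)*(m + 3)*(m^2 + 3*m + 2) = (m - 4)*(m + 1)*(m + 3)*(m + 2)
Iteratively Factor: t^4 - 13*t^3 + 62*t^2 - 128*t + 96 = (t - 4)*(t^3 - 9*t^2 + 26*t - 24) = (t - 4)*(t - 3)*(t^2 - 6*t + 8) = (t - 4)*(t - 3)*(t - 2)*(t - 4)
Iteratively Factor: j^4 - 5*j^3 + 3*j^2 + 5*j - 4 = (j - 4)*(j^3 - j^2 - j + 1) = (j - 4)*(j + 1)*(j^2 - 2*j + 1) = (j - 4)*(j - 1)*(j + 1)*(j - 1)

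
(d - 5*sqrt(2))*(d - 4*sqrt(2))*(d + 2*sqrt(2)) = d^3 - 7*sqrt(2)*d^2 + 4*d + 80*sqrt(2)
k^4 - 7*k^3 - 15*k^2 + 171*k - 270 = (k - 6)*(k - 3)^2*(k + 5)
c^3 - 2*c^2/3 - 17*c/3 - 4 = (c - 3)*(c + 1)*(c + 4/3)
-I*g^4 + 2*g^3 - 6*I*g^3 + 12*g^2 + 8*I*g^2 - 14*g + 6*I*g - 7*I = (g + 7)*(g + I)^2*(-I*g + I)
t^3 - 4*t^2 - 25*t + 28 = (t - 7)*(t - 1)*(t + 4)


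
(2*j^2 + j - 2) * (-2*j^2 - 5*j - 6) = -4*j^4 - 12*j^3 - 13*j^2 + 4*j + 12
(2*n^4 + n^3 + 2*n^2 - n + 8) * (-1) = -2*n^4 - n^3 - 2*n^2 + n - 8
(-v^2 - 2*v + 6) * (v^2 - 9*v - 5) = -v^4 + 7*v^3 + 29*v^2 - 44*v - 30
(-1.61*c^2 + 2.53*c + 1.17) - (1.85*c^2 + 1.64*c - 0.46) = -3.46*c^2 + 0.89*c + 1.63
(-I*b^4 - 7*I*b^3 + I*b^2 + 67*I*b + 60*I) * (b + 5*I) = -I*b^5 + 5*b^4 - 7*I*b^4 + 35*b^3 + I*b^3 - 5*b^2 + 67*I*b^2 - 335*b + 60*I*b - 300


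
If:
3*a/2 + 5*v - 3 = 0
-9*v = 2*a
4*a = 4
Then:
No Solution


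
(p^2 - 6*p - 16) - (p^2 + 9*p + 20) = -15*p - 36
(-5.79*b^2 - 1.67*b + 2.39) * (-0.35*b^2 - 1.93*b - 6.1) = 2.0265*b^4 + 11.7592*b^3 + 37.7056*b^2 + 5.5743*b - 14.579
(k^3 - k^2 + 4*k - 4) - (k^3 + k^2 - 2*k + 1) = -2*k^2 + 6*k - 5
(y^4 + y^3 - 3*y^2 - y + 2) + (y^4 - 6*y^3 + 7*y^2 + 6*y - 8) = 2*y^4 - 5*y^3 + 4*y^2 + 5*y - 6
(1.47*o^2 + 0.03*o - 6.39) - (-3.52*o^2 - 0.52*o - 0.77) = 4.99*o^2 + 0.55*o - 5.62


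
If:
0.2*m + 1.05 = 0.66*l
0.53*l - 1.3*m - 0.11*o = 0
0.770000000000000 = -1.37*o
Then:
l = 1.83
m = 0.79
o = -0.56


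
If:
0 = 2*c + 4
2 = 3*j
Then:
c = -2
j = 2/3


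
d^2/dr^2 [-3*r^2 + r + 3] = -6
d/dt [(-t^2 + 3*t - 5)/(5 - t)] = (t^2 - 10*t + 10)/(t^2 - 10*t + 25)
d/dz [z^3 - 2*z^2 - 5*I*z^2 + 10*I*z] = 3*z^2 - 4*z - 10*I*z + 10*I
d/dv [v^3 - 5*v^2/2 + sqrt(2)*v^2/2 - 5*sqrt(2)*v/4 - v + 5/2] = 3*v^2 - 5*v + sqrt(2)*v - 5*sqrt(2)/4 - 1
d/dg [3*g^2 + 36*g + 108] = 6*g + 36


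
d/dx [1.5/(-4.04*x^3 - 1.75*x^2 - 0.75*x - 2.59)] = (18.18*x^2 + 5.25*x + 1.125)/(4.04*x^3 + 1.75*x^2 + 0.75*x + 2.59)^2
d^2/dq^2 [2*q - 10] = 0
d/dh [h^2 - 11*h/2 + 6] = 2*h - 11/2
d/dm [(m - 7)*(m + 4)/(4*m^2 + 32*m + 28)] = (11*m^2 + 70*m + 203)/(4*(m^4 + 16*m^3 + 78*m^2 + 112*m + 49))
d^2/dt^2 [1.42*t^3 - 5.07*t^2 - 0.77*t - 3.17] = 8.52*t - 10.14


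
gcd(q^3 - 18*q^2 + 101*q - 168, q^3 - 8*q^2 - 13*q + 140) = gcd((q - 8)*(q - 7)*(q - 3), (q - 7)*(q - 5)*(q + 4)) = q - 7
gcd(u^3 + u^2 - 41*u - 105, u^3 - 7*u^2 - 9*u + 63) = u^2 - 4*u - 21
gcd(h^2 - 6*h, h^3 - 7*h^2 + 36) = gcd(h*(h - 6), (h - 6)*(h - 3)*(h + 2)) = h - 6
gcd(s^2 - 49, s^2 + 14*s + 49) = s + 7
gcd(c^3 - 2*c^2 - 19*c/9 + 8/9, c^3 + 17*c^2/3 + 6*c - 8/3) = c - 1/3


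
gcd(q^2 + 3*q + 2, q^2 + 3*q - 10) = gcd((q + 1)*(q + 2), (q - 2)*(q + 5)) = 1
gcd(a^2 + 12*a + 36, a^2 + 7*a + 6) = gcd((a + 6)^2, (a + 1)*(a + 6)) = a + 6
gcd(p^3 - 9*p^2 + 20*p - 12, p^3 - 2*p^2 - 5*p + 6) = p - 1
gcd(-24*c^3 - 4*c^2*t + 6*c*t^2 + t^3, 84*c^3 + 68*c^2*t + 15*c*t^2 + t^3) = 12*c^2 + 8*c*t + t^2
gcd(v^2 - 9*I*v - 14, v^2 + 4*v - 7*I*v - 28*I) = v - 7*I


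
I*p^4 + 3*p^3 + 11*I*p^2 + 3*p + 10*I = (p - 5*I)*(p + I)*(p + 2*I)*(I*p + 1)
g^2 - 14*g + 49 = (g - 7)^2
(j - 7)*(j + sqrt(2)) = j^2 - 7*j + sqrt(2)*j - 7*sqrt(2)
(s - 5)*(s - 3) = s^2 - 8*s + 15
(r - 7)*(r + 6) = r^2 - r - 42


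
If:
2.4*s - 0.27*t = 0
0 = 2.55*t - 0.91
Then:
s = 0.04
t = 0.36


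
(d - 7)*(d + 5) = d^2 - 2*d - 35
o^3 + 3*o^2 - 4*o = o*(o - 1)*(o + 4)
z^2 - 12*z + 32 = (z - 8)*(z - 4)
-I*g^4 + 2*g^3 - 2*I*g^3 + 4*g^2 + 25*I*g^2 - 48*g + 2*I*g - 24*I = (g - 4)*(g + 6)*(g + I)*(-I*g + 1)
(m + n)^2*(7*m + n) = 7*m^3 + 15*m^2*n + 9*m*n^2 + n^3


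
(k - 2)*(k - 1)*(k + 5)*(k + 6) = k^4 + 8*k^3 - k^2 - 68*k + 60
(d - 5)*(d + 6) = d^2 + d - 30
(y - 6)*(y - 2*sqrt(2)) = y^2 - 6*y - 2*sqrt(2)*y + 12*sqrt(2)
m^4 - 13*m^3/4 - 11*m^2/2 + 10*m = m*(m - 4)*(m - 5/4)*(m + 2)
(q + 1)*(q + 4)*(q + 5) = q^3 + 10*q^2 + 29*q + 20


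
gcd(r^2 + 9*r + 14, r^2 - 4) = r + 2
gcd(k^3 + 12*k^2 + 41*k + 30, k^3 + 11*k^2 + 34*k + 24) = k^2 + 7*k + 6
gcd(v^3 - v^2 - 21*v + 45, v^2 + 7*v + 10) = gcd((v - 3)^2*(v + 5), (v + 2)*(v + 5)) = v + 5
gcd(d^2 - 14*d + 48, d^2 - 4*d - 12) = d - 6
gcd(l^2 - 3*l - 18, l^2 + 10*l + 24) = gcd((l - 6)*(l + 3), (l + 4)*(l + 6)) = 1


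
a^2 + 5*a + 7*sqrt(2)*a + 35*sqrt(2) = (a + 5)*(a + 7*sqrt(2))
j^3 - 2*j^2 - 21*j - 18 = (j - 6)*(j + 1)*(j + 3)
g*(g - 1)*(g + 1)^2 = g^4 + g^3 - g^2 - g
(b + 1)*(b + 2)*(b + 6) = b^3 + 9*b^2 + 20*b + 12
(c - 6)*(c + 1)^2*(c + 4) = c^4 - 27*c^2 - 50*c - 24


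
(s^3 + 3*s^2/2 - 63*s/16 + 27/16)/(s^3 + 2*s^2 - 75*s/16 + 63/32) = 2*(s + 3)/(2*s + 7)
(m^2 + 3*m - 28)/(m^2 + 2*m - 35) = (m - 4)/(m - 5)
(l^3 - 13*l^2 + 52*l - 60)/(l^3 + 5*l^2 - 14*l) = (l^2 - 11*l + 30)/(l*(l + 7))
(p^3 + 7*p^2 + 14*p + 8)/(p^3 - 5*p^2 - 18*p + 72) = (p^2 + 3*p + 2)/(p^2 - 9*p + 18)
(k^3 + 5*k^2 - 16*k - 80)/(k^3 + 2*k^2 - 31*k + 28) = (k^2 + 9*k + 20)/(k^2 + 6*k - 7)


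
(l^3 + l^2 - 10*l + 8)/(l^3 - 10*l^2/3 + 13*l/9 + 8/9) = 9*(l^2 + 2*l - 8)/(9*l^2 - 21*l - 8)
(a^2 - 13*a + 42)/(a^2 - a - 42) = (a - 6)/(a + 6)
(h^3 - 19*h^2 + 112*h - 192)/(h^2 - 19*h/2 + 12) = 2*(h^2 - 11*h + 24)/(2*h - 3)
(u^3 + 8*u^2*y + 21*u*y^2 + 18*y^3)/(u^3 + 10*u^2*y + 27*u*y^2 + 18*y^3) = (u^2 + 5*u*y + 6*y^2)/(u^2 + 7*u*y + 6*y^2)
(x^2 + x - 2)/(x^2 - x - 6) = (x - 1)/(x - 3)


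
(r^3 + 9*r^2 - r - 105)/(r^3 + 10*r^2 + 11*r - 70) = (r - 3)/(r - 2)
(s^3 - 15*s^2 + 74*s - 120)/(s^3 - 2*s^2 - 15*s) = (s^2 - 10*s + 24)/(s*(s + 3))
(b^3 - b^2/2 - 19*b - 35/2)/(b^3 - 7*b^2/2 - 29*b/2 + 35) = (b + 1)/(b - 2)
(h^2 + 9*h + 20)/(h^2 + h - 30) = (h^2 + 9*h + 20)/(h^2 + h - 30)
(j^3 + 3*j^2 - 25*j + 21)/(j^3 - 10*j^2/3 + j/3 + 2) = 3*(j + 7)/(3*j + 2)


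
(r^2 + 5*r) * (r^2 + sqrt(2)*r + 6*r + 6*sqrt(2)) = r^4 + sqrt(2)*r^3 + 11*r^3 + 11*sqrt(2)*r^2 + 30*r^2 + 30*sqrt(2)*r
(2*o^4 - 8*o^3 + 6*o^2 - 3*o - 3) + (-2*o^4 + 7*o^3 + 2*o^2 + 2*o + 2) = -o^3 + 8*o^2 - o - 1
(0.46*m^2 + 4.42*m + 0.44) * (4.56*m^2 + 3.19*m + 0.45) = 2.0976*m^4 + 21.6226*m^3 + 16.3132*m^2 + 3.3926*m + 0.198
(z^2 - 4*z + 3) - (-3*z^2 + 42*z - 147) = 4*z^2 - 46*z + 150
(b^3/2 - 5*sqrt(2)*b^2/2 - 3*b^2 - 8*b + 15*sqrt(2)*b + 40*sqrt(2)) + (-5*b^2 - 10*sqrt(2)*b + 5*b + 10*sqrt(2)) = b^3/2 - 8*b^2 - 5*sqrt(2)*b^2/2 - 3*b + 5*sqrt(2)*b + 50*sqrt(2)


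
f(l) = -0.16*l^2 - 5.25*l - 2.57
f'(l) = -0.32*l - 5.25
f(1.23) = -9.27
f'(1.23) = -5.64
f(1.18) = -8.99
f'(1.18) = -5.63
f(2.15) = -14.60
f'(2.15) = -5.94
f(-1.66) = 5.70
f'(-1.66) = -4.72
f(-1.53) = 5.09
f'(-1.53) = -4.76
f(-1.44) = 4.66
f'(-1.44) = -4.79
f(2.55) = -17.00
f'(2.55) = -6.07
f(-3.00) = 11.74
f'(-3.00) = -4.29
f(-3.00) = 11.74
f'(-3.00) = -4.29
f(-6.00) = 23.17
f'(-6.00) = -3.33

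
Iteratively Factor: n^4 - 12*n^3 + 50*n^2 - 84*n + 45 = (n - 5)*(n^3 - 7*n^2 + 15*n - 9) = (n - 5)*(n - 3)*(n^2 - 4*n + 3) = (n - 5)*(n - 3)^2*(n - 1)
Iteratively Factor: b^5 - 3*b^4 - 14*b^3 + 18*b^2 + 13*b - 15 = (b + 1)*(b^4 - 4*b^3 - 10*b^2 + 28*b - 15) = (b - 1)*(b + 1)*(b^3 - 3*b^2 - 13*b + 15) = (b - 5)*(b - 1)*(b + 1)*(b^2 + 2*b - 3) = (b - 5)*(b - 1)*(b + 1)*(b + 3)*(b - 1)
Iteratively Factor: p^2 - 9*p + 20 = (p - 5)*(p - 4)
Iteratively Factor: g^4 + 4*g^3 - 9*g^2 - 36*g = (g + 3)*(g^3 + g^2 - 12*g) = g*(g + 3)*(g^2 + g - 12) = g*(g + 3)*(g + 4)*(g - 3)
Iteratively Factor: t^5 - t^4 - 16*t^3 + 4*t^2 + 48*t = (t + 3)*(t^4 - 4*t^3 - 4*t^2 + 16*t) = t*(t + 3)*(t^3 - 4*t^2 - 4*t + 16) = t*(t - 2)*(t + 3)*(t^2 - 2*t - 8) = t*(t - 4)*(t - 2)*(t + 3)*(t + 2)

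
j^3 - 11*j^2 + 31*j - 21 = (j - 7)*(j - 3)*(j - 1)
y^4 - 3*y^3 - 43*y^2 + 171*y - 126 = (y - 6)*(y - 3)*(y - 1)*(y + 7)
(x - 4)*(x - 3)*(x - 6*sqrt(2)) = x^3 - 6*sqrt(2)*x^2 - 7*x^2 + 12*x + 42*sqrt(2)*x - 72*sqrt(2)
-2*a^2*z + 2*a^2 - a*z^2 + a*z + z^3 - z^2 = (-2*a + z)*(a + z)*(z - 1)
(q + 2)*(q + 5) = q^2 + 7*q + 10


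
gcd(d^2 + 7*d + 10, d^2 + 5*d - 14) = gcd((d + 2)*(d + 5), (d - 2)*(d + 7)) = 1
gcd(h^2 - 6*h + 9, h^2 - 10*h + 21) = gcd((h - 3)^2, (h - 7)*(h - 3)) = h - 3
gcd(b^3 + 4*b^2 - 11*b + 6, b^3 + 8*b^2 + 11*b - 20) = b - 1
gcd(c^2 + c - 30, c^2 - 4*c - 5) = c - 5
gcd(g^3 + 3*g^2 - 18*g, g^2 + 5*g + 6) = 1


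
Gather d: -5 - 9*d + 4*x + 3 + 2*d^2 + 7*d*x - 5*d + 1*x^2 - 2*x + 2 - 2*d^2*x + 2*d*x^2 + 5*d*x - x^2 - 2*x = d^2*(2 - 2*x) + d*(2*x^2 + 12*x - 14)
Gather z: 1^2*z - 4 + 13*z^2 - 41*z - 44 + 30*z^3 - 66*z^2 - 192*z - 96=30*z^3 - 53*z^2 - 232*z - 144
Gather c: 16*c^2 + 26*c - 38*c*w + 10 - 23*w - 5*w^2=16*c^2 + c*(26 - 38*w) - 5*w^2 - 23*w + 10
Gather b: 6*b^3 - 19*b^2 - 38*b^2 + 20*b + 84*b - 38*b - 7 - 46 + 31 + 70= 6*b^3 - 57*b^2 + 66*b + 48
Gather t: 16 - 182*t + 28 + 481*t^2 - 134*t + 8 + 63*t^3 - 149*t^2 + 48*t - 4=63*t^3 + 332*t^2 - 268*t + 48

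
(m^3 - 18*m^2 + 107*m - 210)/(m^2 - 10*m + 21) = (m^2 - 11*m + 30)/(m - 3)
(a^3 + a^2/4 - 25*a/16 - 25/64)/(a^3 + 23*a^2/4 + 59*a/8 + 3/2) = (16*a^2 - 25)/(8*(2*a^2 + 11*a + 12))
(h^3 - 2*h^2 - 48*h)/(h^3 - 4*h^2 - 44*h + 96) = h/(h - 2)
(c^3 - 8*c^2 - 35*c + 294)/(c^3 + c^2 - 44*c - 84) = (c - 7)/(c + 2)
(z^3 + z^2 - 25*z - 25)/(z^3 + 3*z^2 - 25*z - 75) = (z + 1)/(z + 3)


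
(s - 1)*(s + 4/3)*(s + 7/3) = s^3 + 8*s^2/3 - 5*s/9 - 28/9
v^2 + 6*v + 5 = (v + 1)*(v + 5)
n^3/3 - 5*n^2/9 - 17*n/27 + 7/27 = (n/3 + 1/3)*(n - 7/3)*(n - 1/3)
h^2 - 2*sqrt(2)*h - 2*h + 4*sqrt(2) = (h - 2)*(h - 2*sqrt(2))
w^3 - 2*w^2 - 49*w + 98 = (w - 7)*(w - 2)*(w + 7)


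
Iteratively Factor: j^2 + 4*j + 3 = (j + 1)*(j + 3)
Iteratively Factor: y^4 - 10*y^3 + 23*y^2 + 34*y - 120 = (y - 4)*(y^3 - 6*y^2 - y + 30) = (y - 4)*(y + 2)*(y^2 - 8*y + 15) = (y - 5)*(y - 4)*(y + 2)*(y - 3)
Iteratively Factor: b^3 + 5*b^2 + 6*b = (b + 2)*(b^2 + 3*b) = (b + 2)*(b + 3)*(b)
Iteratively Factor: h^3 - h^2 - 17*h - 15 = (h + 3)*(h^2 - 4*h - 5) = (h - 5)*(h + 3)*(h + 1)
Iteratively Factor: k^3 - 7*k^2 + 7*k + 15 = (k + 1)*(k^2 - 8*k + 15) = (k - 5)*(k + 1)*(k - 3)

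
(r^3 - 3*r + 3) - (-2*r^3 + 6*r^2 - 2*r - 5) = 3*r^3 - 6*r^2 - r + 8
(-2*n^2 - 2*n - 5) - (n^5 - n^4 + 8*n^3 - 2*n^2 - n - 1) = -n^5 + n^4 - 8*n^3 - n - 4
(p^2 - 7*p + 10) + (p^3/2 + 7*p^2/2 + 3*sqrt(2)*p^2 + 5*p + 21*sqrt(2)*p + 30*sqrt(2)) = p^3/2 + 3*sqrt(2)*p^2 + 9*p^2/2 - 2*p + 21*sqrt(2)*p + 10 + 30*sqrt(2)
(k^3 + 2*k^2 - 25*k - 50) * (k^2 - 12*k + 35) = k^5 - 10*k^4 - 14*k^3 + 320*k^2 - 275*k - 1750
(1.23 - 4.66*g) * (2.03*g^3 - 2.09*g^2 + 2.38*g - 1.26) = -9.4598*g^4 + 12.2363*g^3 - 13.6615*g^2 + 8.799*g - 1.5498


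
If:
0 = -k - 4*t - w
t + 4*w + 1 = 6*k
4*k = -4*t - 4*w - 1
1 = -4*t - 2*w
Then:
No Solution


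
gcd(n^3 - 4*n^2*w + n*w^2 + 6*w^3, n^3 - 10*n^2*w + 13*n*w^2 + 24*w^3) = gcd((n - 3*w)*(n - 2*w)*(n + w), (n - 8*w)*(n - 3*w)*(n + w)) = -n^2 + 2*n*w + 3*w^2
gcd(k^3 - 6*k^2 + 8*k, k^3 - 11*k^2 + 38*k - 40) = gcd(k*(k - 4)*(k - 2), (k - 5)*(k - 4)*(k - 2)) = k^2 - 6*k + 8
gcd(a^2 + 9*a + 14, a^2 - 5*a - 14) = a + 2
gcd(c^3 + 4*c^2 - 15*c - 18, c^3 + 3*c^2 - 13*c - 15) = c^2 - 2*c - 3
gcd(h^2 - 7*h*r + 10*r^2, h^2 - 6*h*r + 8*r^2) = -h + 2*r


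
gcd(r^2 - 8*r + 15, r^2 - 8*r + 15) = r^2 - 8*r + 15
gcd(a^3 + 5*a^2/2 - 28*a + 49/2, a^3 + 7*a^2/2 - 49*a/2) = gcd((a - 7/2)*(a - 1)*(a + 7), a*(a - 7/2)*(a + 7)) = a^2 + 7*a/2 - 49/2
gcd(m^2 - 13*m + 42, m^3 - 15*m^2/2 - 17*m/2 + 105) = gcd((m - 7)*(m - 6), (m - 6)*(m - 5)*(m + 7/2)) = m - 6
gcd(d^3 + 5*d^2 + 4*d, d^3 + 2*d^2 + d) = d^2 + d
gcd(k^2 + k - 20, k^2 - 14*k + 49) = 1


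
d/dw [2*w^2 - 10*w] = 4*w - 10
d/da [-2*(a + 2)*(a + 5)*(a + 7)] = -6*a^2 - 56*a - 118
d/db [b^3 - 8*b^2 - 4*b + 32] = 3*b^2 - 16*b - 4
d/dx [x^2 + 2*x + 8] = 2*x + 2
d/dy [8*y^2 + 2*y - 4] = 16*y + 2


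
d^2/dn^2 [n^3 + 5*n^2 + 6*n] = 6*n + 10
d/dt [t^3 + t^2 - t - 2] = 3*t^2 + 2*t - 1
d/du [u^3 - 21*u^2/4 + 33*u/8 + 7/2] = 3*u^2 - 21*u/2 + 33/8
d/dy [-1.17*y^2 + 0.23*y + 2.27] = 0.23 - 2.34*y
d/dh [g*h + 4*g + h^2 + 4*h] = g + 2*h + 4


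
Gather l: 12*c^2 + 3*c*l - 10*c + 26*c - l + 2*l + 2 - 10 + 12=12*c^2 + 16*c + l*(3*c + 1) + 4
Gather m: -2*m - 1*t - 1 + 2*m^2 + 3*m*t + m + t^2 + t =2*m^2 + m*(3*t - 1) + t^2 - 1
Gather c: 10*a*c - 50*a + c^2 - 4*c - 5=-50*a + c^2 + c*(10*a - 4) - 5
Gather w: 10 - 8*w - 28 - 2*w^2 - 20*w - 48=-2*w^2 - 28*w - 66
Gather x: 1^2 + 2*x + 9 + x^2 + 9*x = x^2 + 11*x + 10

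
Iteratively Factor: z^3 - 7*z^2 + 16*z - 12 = (z - 2)*(z^2 - 5*z + 6) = (z - 3)*(z - 2)*(z - 2)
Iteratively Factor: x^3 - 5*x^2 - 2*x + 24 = (x - 4)*(x^2 - x - 6) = (x - 4)*(x - 3)*(x + 2)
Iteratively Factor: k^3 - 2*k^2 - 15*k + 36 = (k - 3)*(k^2 + k - 12) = (k - 3)^2*(k + 4)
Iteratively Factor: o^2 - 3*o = (o - 3)*(o)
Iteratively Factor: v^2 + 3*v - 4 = (v - 1)*(v + 4)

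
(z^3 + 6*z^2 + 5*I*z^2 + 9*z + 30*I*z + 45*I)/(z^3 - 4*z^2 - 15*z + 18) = (z^2 + z*(3 + 5*I) + 15*I)/(z^2 - 7*z + 6)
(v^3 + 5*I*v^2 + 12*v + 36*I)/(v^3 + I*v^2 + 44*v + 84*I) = (v - 3*I)/(v - 7*I)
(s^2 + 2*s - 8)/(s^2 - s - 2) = (s + 4)/(s + 1)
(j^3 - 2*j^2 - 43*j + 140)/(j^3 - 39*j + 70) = (j - 4)/(j - 2)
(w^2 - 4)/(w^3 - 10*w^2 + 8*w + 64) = (w - 2)/(w^2 - 12*w + 32)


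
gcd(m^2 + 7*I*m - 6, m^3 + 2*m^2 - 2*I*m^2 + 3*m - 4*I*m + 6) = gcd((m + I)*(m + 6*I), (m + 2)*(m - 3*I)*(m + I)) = m + I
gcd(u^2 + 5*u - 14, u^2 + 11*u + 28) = u + 7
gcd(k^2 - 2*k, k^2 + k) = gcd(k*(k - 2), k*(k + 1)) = k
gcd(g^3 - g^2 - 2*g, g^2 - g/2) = g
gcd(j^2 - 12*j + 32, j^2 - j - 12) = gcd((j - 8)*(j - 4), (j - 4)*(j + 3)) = j - 4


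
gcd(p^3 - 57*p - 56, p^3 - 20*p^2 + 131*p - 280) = p - 8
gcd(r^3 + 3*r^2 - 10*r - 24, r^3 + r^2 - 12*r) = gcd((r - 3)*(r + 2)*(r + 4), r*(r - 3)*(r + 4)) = r^2 + r - 12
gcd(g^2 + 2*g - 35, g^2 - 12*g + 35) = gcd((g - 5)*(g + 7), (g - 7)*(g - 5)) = g - 5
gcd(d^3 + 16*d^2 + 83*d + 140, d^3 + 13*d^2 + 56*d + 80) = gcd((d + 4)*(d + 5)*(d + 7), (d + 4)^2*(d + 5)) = d^2 + 9*d + 20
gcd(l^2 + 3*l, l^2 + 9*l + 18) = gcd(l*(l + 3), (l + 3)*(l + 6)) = l + 3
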